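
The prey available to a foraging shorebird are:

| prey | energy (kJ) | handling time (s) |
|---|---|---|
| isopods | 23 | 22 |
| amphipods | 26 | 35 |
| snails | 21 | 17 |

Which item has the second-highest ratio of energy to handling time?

Profitability E/h (kJ/s): isopods = 23/22 = 1.05, amphipods = 26/35 = 0.743, snails = 21/17 = 1.24.
Ranked: snails > isopods > amphipods.

isopods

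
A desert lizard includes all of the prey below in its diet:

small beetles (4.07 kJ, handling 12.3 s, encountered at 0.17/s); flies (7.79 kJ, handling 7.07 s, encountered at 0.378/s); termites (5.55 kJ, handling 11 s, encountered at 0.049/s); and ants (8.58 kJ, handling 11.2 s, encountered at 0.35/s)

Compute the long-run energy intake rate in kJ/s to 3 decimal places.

Energy encountered per unit search time: 0.17×4.07 + 0.378×7.79 + 0.049×5.55 + 0.35×8.58 = 6.911 kJ/s.
Handling time per unit search time: 0.17×12.3 + 0.378×7.07 + 0.049×11 + 0.35×11.2 = 9.222.
Rate = 6.911/(1 + 9.222) = 0.6761 kJ/s.

0.676 kJ/s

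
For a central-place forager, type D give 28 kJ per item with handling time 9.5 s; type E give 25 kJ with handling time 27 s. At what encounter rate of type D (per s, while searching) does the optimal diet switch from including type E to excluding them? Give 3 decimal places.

0.048 per s

At the threshold, the rate on type D alone equals the profitability of type E: λ·28/(1 + λ·9.5) = 25/27 = 0.9259.
Rearranging, λ(28 − 0.9259×9.5) = 0.9259, so λ = 0.9259/19.2 = 0.04822 per s.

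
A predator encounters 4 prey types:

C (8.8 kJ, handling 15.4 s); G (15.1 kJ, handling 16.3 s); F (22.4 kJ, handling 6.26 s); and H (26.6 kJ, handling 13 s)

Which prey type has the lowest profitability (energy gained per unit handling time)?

C

Profitability E/h (kJ/s): C = 8.8/15.4 = 0.571, G = 15.1/16.3 = 0.926, F = 22.4/6.26 = 3.58, H = 26.6/13 = 2.05.
Ranked: F > H > G > C.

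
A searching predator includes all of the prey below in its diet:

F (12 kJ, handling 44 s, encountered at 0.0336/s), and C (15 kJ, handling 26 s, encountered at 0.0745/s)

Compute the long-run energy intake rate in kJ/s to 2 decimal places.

Energy encountered per unit search time: 0.0336×12 + 0.0745×15 = 1.521 kJ/s.
Handling time per unit search time: 0.0336×44 + 0.0745×26 = 3.415.
Rate = 1.521/(1 + 3.415) = 0.3444 kJ/s.

0.34 kJ/s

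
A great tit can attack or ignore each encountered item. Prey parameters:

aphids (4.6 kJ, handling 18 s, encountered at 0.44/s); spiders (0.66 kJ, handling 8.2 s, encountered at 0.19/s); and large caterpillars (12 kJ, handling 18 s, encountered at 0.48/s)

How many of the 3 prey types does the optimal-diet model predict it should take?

1

E/h in descending order: large caterpillars 0.667, aphids 0.256, spiders 0.0805 kJ/s. The optimal diet is the largest prefix of this list for which every included type satisfies E_i/h_i > R on the types above it.
Rate on top 1: 0.5975. aphids: 0.256 < 0.5975 → exclude; stop.
Optimal diet: large caterpillars — 1 of 3 types.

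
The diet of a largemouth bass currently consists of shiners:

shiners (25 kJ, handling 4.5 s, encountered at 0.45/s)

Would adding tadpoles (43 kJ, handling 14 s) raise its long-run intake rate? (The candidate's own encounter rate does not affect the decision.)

On shiners alone, R = ΣλE/(1+Σλh) = 11.25/3.025 = 3.719 kJ/s.
tadpoles: E/h = 43/14 = 3.071 kJ/s.
3.071 < 3.719, so adding tadpoles would lower the average — exclude it.

No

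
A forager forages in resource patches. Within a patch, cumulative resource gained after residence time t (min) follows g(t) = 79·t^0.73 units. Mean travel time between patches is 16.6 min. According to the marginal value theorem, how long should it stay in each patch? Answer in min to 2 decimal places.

By the marginal value theorem, leave when the instantaneous gain rate g'(t) equals the habitat-wide average g(t)/(T + t).
g'(t) = 0.73·79·t^-0.27. Setting 0.73·79·t^-0.27 = 79·t^0.73/(16.6+t) gives 0.73(16.6+t) = t, so 0.27·t = 0.73×16.6.
t* = 0.73×16.6/0.27 = 44.88 min.

44.88 min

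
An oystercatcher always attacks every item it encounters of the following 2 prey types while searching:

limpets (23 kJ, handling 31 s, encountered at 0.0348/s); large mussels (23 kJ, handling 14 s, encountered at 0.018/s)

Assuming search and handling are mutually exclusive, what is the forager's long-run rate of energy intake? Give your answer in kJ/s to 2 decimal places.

Energy encountered per unit search time: 0.0348×23 + 0.018×23 = 1.214 kJ/s.
Handling time per unit search time: 0.0348×31 + 0.018×14 = 1.331.
Rate = 1.214/(1 + 1.331) = 0.521 kJ/s.

0.52 kJ/s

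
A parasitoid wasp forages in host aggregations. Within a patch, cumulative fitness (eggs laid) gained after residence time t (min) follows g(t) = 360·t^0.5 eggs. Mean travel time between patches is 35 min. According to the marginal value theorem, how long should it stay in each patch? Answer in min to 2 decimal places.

Optimal t* satisfies g'(t*) = g(t*)/(T + t*).
g'(t) = 0.5·360·t^-0.5. Setting 0.5·360·t^-0.5 = 360·t^0.5/(35+t) gives 0.5(35+t) = t, so 0.50·t = 0.5×35.
t* = 0.5×35/0.50 = 35 min.

35.00 min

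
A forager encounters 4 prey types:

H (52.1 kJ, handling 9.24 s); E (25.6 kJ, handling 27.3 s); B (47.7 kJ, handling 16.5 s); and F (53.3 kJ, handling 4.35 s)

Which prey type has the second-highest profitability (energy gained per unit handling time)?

In descending order of E/h:
F: 53.3/4.35 = 12.3 kJ/s
H: 52.1/9.24 = 5.64 kJ/s
B: 47.7/16.5 = 2.89 kJ/s
E: 25.6/27.3 = 0.938 kJ/s

H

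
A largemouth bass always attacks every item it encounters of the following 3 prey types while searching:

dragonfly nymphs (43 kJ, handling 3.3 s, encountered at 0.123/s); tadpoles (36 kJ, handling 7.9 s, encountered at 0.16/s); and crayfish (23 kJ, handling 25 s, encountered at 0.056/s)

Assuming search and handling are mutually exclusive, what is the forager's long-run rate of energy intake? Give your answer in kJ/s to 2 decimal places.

3.03 kJ/s

Energy encountered per unit search time: 0.123×43 + 0.16×36 + 0.056×23 = 12.34 kJ/s.
Handling time per unit search time: 0.123×3.3 + 0.16×7.9 + 0.056×25 = 3.07.
Rate = 12.34/(1 + 3.07) = 3.031 kJ/s.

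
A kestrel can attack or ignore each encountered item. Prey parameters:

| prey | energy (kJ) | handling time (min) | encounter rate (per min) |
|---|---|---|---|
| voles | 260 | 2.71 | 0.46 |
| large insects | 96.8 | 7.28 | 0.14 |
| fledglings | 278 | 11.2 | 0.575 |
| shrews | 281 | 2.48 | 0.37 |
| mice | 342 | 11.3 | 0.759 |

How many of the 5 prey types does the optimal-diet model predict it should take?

2

E/h in descending order: shrews 113, voles 95.9, mice 30.3, fledglings 24.8, large insects 13.3 kJ/min. The optimal diet is the largest prefix of this list for which every included type satisfies E_i/h_i > R on the types above it.
Rate on top 1: 54.22. voles: 95.9 > 54.22 → include.
Rate on top 2: 70.66. mice: 30.3 < 70.66 → exclude; stop.
Optimal diet: shrews, voles — 2 of 5 types.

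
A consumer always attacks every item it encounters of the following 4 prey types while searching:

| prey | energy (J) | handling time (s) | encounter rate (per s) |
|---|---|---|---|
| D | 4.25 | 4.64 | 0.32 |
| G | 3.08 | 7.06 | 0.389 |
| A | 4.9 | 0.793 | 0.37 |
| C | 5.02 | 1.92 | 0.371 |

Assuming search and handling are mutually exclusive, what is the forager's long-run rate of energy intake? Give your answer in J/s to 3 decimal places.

0.999 J/s

R = Σλ_iE_i / (1 + Σλ_ih_i)
Numerator: 0.32×4.25 + 0.389×3.08 + 0.37×4.9 + 0.371×5.02 = 6.234
Denominator: 1 + 0.32×4.64 + 0.389×7.06 + 0.37×0.793 + 0.371×1.92 = 6.237
R = 6.234/6.237 = 0.9995 J/s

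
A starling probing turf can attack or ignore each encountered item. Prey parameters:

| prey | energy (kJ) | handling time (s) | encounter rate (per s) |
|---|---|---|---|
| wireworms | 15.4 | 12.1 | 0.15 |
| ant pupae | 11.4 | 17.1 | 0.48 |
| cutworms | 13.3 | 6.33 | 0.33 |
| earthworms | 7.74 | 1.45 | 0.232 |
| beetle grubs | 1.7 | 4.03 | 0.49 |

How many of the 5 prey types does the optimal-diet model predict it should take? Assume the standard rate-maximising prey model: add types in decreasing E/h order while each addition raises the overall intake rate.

Profitabilities (E/h, kJ/s): earthworms 5.34, cutworms 2.1, wireworms 1.27, ant pupae 0.667, beetle grubs 0.422. Add prey in this order while the next type's profitability exceeds the intake rate on those already taken.
Rate on top 1: 1.344. cutworms: 2.1 > 1.344 → include.
Rate on top 2: 1.806. wireworms: 1.27 < 1.806 → exclude; stop.
Optimal diet: earthworms, cutworms — 2 of 5 types.

2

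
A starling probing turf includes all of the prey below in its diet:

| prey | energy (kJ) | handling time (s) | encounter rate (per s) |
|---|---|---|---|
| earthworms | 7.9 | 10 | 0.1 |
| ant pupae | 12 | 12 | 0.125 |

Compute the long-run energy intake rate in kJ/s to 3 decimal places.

0.654 kJ/s

Energy encountered per unit search time: 0.1×7.9 + 0.125×12 = 2.29 kJ/s.
Handling time per unit search time: 0.1×10 + 0.125×12 = 2.5.
Rate = 2.29/(1 + 2.5) = 0.6543 kJ/s.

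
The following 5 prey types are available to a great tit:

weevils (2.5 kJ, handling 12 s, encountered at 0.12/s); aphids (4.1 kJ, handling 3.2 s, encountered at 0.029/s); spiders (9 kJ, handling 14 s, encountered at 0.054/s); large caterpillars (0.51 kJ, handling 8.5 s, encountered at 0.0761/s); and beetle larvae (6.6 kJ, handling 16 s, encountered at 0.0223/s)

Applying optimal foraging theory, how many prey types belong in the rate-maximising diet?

Rank by E/h (kJ/s): aphids 1.28, spiders 0.643, beetle larvae 0.412, weevils 0.208, large caterpillars 0.06. Include each in turn until the next type's E/h falls below the running intake rate.
Rate on top 1: 0.1088. spiders: 0.643 > 0.1088 → include.
Rate on top 2: 0.3272. beetle larvae: 0.412 > 0.3272 → include.
Rate on top 3: 0.341. weevils: 0.208 < 0.341 → exclude; stop.
Optimal diet: aphids, spiders, beetle larvae — 3 of 5 types.

3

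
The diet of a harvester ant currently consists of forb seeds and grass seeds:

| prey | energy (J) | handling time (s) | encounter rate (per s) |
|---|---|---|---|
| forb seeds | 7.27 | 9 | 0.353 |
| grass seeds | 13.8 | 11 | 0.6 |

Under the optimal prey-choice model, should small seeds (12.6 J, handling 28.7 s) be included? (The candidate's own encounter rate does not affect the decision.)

No

On forb seeds and grass seeds alone, R = ΣλE/(1+Σλh) = 10.85/10.78 = 1.006 J/s.
Profitability of small seeds: 12.6/28.7 = 0.439 J/s.
Since 0.439 < R, time spent handling small seeds is better spent searching.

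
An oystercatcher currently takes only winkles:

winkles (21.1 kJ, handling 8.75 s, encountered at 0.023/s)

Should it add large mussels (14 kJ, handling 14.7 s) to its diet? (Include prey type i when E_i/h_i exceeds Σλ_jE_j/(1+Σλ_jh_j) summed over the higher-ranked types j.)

Yes

Current rate: (0.023×21.1)/(1 + 0.023×8.75) = 0.404 kJ/s.
large mussels: E/h = 14/14.7 = 0.9524 kJ/s.
0.9524 > 0.404, so adding large mussels raises the average — include it.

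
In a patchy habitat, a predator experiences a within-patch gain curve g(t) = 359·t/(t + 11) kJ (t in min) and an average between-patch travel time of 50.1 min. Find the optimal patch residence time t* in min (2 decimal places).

Maximise g(t)/(T+t): set derivative to zero → g'(t)(T+t) = g(t).
g'(t) = 359·11/(t + 11)². Setting 359·11/(t+11)² = 359t/[(t+11)(50.1+t)] gives 11(50.1+t) = t(t+11), so t² = 11×50.1 = 551.1.
t* = √551.1 = 23.48 min.

23.48 min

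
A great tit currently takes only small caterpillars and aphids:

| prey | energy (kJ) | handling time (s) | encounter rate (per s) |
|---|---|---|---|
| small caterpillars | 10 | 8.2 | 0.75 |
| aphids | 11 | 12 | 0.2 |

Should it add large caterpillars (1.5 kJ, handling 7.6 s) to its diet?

No

On small caterpillars and aphids alone, R = ΣλE/(1+Σλh) = 9.7/9.55 = 1.016 kJ/s.
large caterpillars: E/h = 1.5/7.6 = 0.1974 kJ/s.
Since 0.1974 < R, time spent handling large caterpillars is better spent searching.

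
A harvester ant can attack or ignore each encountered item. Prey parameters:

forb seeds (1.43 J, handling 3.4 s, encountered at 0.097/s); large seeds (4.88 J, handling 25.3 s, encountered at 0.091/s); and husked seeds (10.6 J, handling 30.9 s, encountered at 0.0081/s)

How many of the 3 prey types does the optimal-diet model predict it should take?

3

E/h in descending order: forb seeds 0.421, husked seeds 0.343, large seeds 0.193 J/s. The optimal diet is the largest prefix of this list for which every included type satisfies E_i/h_i > R on the types above it.
Rate on top 1: 0.1043. husked seeds: 0.343 > 0.1043 → include.
Rate on top 2: 0.1421. large seeds: 0.193 > 0.1421 → include.
Optimal diet: forb seeds, husked seeds, large seeds — 3 of 3 types.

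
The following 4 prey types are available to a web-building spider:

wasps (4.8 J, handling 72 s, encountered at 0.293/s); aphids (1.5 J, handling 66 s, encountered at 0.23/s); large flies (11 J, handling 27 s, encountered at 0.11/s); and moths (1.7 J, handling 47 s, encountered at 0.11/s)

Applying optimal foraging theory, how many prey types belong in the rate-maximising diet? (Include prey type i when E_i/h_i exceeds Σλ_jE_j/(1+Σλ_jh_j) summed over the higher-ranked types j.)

E/h in descending order: large flies 0.407, wasps 0.0667, moths 0.0362, aphids 0.0227 J/s. The optimal diet is the largest prefix of this list for which every included type satisfies E_i/h_i > R on the types above it.
Rate on top 1: 0.3048. wasps: 0.0667 < 0.3048 → exclude; stop.
Optimal diet: large flies — 1 of 4 types.

1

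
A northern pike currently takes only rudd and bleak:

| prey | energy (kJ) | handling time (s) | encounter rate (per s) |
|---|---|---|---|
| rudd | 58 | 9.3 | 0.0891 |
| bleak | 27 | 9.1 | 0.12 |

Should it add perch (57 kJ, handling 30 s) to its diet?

No

On rudd and bleak alone, R = ΣλE/(1+Σλh) = 8.408/2.921 = 2.879 kJ/s.
perch: E/h = 57/30 = 1.9 kJ/s.
Since 1.9 < R, time spent handling perch is better spent searching.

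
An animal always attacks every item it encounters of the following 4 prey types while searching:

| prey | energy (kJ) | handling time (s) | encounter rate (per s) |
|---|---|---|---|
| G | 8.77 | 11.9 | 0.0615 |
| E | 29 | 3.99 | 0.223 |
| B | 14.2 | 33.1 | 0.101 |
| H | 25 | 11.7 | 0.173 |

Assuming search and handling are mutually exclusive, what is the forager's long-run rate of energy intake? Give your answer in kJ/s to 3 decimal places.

1.598 kJ/s

R = Σλ_iE_i / (1 + Σλ_ih_i)
Numerator: 0.0615×8.77 + 0.223×29 + 0.101×14.2 + 0.173×25 = 12.77
Denominator: 1 + 0.0615×11.9 + 0.223×3.99 + 0.101×33.1 + 0.173×11.7 = 7.989
R = 12.77/7.989 = 1.598 kJ/s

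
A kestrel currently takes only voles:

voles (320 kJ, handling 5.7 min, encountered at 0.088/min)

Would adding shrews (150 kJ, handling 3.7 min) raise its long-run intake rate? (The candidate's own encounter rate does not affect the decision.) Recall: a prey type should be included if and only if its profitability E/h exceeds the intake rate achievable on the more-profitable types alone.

On voles alone, R = ΣλE/(1+Σλh) = 28.16/1.502 = 18.75 kJ/min.
Profitability of shrews: 150/3.7 = 40.54 kJ/min.
Since 40.54 > R, including shrews increases the long-run rate.

Yes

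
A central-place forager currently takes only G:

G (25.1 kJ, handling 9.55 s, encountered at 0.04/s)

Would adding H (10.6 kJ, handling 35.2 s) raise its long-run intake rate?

No

Intake rate on the current diet: R = (0.04×25.1) / (1 + 0.04×9.55) = 1.004/1.382 = 0.7265 kJ/s.
Profitability of H: 10.6/35.2 = 0.3011 kJ/s.
Since 0.3011 < R, time spent handling H is better spent searching.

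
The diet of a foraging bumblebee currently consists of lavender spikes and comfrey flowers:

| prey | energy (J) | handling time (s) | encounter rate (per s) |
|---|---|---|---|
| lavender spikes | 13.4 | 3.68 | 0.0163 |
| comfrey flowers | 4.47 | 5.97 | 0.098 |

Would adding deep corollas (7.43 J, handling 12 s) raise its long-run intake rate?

Intake rate on the current diet: R = (0.0163×13.4 + 0.098×4.47) / (1 + 0.0163×3.68 + 0.098×5.97) = 0.6565/1.645 = 0.3991 J/s.
Profitability of deep corollas: 7.43/12 = 0.6192 J/s.
Since 0.6192 > R, including deep corollas increases the long-run rate.

Yes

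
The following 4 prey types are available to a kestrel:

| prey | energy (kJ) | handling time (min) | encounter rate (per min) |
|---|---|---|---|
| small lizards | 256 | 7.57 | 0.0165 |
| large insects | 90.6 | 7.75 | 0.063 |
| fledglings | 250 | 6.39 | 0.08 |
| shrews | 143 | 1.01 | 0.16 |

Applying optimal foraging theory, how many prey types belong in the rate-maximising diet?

3

Rank by E/h (kJ/min): shrews 142, fledglings 39.1, small lizards 33.8, large insects 11.7. Include each in turn until the next type's E/h falls below the running intake rate.
Rate on top 1: 19.7. fledglings: 39.1 > 19.7 → include.
Rate on top 2: 25.63. small lizards: 33.8 > 25.63 → include.
Rate on top 3: 26.2. large insects: 11.7 < 26.2 → exclude; stop.
Optimal diet: shrews, fledglings, small lizards — 3 of 4 types.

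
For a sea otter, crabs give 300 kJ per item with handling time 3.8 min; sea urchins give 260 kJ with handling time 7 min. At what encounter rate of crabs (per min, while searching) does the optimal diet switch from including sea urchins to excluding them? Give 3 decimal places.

0.234 per min

At the threshold, the rate on crabs alone equals the profitability of sea urchins: λ·300/(1 + λ·3.8) = 260/7 = 37.14.
Rearranging, λ(300 − 37.14×3.8) = 37.14, so λ = 37.14/158.9 = 0.2338 per min.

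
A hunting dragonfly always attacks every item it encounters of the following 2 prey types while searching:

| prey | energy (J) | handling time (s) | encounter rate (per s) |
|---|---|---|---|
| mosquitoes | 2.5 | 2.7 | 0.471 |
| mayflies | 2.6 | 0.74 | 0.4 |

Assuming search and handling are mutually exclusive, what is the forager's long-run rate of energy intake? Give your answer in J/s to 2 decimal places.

0.86 J/s

R = Σλ_iE_i / (1 + Σλ_ih_i)
Numerator: 0.471×2.5 + 0.4×2.6 = 2.218
Denominator: 1 + 0.471×2.7 + 0.4×0.74 = 2.568
R = 2.218/2.568 = 0.8636 J/s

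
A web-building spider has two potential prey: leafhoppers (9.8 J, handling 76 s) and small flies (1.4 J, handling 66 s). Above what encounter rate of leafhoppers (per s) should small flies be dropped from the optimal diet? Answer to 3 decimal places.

0.003 per s

At the threshold, the rate on leafhoppers alone equals the profitability of small flies: λ·9.8/(1 + λ·76) = 1.4/66 = 0.02121.
Rearranging, λ(9.8 − 0.02121×76) = 0.02121, so λ = 0.02121/8.188 = 0.002591 per s.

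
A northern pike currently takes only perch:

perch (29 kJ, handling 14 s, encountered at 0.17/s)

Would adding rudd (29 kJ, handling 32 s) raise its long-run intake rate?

No

Current rate: (0.17×29)/(1 + 0.17×14) = 1.459 kJ/s.
rudd: E/h = 29/32 = 0.9062 kJ/s.
0.9062 < 1.459, so adding rudd would lower the average — exclude it.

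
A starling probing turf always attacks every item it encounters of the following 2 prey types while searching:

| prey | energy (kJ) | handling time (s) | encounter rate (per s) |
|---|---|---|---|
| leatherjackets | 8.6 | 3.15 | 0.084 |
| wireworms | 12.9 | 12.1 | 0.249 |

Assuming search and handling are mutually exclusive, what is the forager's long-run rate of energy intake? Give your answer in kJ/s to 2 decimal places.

0.92 kJ/s

Energy encountered per unit search time: 0.084×8.6 + 0.249×12.9 = 3.934 kJ/s.
Handling time per unit search time: 0.084×3.15 + 0.249×12.1 = 3.277.
Rate = 3.934/(1 + 3.277) = 0.9198 kJ/s.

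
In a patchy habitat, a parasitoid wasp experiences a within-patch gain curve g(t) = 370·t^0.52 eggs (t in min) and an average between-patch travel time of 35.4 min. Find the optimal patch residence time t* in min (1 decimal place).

38.4 min

Maximise g(t)/(T+t): set derivative to zero → g'(t)(T+t) = g(t).
g'(t) = 0.52·370·t^-0.48. Setting 0.52·370·t^-0.48 = 370·t^0.52/(35.4+t) gives 0.52(35.4+t) = t, so 0.48·t = 0.52×35.4.
t* = 0.52×35.4/0.48 = 38.35 min.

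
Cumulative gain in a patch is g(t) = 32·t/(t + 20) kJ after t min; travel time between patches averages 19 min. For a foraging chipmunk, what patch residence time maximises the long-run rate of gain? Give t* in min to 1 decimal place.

Maximise g(t)/(T+t): set derivative to zero → g'(t)(T+t) = g(t).
g'(t) = 32·20/(t + 20)². Setting 32·20/(t+20)² = 32t/[(t+20)(19+t)] gives 20(19+t) = t(t+20), so t² = 20×19 = 380.
t* = √380 = 19.49 min.

19.5 min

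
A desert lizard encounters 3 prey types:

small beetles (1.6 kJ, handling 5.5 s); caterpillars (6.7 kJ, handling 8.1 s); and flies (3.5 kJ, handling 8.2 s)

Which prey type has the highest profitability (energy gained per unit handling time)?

caterpillars

Profitability E/h (kJ/s): small beetles = 1.6/5.5 = 0.291, caterpillars = 6.7/8.1 = 0.827, flies = 3.5/8.2 = 0.427.
Ranked: caterpillars > flies > small beetles.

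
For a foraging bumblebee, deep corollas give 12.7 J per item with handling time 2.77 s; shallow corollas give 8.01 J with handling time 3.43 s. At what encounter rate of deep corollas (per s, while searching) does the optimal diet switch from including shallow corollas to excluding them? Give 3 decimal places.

0.375 per s

At the threshold, the rate on deep corollas alone equals the profitability of shallow corollas: λ·12.7/(1 + λ·2.77) = 8.01/3.43 = 2.335.
Rearranging, λ(12.7 − 2.335×2.77) = 2.335, so λ = 2.335/6.231 = 0.3748 per s.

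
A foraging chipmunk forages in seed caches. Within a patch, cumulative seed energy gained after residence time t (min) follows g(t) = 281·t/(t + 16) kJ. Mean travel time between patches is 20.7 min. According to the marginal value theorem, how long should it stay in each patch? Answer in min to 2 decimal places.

18.20 min

Maximise g(t)/(T+t): set derivative to zero → g'(t)(T+t) = g(t).
g'(t) = 281·16/(t + 16)². Setting 281·16/(t+16)² = 281t/[(t+16)(20.7+t)] gives 16(20.7+t) = t(t+16), so t² = 16×20.7 = 331.2.
t* = √331.2 = 18.2 min.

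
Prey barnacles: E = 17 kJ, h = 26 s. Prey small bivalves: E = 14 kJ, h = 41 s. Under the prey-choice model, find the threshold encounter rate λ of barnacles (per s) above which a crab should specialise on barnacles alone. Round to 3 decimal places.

The zero-one rule: include small bivalves iff E₂/h₂ > λE₁/(1+λh₁). Equality gives the switch point.
λE₁h₂ = E₂ + λE₂h₁ ⇒ λ = E₂/(E₁h₂ − E₂h₁) = 14/(697 − 364) = 0.04204 per s.

0.042 per s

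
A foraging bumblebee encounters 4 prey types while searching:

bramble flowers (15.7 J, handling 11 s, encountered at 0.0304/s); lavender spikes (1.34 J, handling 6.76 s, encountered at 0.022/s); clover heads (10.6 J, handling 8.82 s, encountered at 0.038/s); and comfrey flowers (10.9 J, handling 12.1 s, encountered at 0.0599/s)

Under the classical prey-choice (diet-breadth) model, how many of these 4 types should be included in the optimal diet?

E/h in descending order: bramble flowers 1.43, clover heads 1.2, comfrey flowers 0.901, lavender spikes 0.198 J/s. The optimal diet is the largest prefix of this list for which every included type satisfies E_i/h_i > R on the types above it.
Rate on top 1: 0.3577. clover heads: 1.2 > 0.3577 → include.
Rate on top 2: 0.5271. comfrey flowers: 0.901 > 0.5271 → include.
Rate on top 3: 0.6403. lavender spikes: 0.198 < 0.6403 → exclude; stop.
Optimal diet: bramble flowers, clover heads, comfrey flowers — 3 of 4 types.

3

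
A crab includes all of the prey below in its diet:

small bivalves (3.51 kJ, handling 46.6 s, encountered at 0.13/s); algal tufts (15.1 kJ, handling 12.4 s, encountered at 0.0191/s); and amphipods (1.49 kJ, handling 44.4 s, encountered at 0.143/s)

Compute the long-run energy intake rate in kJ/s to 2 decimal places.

R = Σλ_iE_i / (1 + Σλ_ih_i)
Numerator: 0.13×3.51 + 0.0191×15.1 + 0.143×1.49 = 0.9578
Denominator: 1 + 0.13×46.6 + 0.0191×12.4 + 0.143×44.4 = 13.64
R = 0.9578/13.64 = 0.0702 kJ/s

0.07 kJ/s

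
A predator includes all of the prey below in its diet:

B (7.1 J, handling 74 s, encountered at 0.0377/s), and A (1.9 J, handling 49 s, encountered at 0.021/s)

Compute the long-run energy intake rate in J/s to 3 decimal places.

0.064 J/s

R = Σλ_iE_i / (1 + Σλ_ih_i)
Numerator: 0.0377×7.1 + 0.021×1.9 = 0.3076
Denominator: 1 + 0.0377×74 + 0.021×49 = 4.819
R = 0.3076/4.819 = 0.06383 J/s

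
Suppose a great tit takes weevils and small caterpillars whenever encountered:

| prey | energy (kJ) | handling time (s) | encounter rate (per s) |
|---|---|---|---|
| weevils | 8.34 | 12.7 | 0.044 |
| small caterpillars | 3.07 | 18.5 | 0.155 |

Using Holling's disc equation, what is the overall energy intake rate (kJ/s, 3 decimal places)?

0.190 kJ/s

R = Σλ_iE_i / (1 + Σλ_ih_i)
Numerator: 0.044×8.34 + 0.155×3.07 = 0.8428
Denominator: 1 + 0.044×12.7 + 0.155×18.5 = 4.426
R = 0.8428/4.426 = 0.1904 kJ/s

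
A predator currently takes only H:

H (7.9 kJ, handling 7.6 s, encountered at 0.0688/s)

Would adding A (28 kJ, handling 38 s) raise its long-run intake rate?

Yes

Current rate: (0.0688×7.9)/(1 + 0.0688×7.6) = 0.3569 kJ/s.
Profitability of A: 28/38 = 0.7368 kJ/s.
0.7368 > 0.3569, so adding A raises the average — include it.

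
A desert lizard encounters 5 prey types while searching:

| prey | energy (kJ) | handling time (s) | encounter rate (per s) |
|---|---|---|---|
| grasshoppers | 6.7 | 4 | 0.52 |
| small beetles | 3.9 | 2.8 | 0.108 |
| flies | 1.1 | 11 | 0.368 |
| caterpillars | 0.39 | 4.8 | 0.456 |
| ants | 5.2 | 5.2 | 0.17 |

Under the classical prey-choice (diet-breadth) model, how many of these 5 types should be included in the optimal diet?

E/h in descending order: grasshoppers 1.68, small beetles 1.39, ants 1, flies 0.1, caterpillars 0.0813 kJ/s. The optimal diet is the largest prefix of this list for which every included type satisfies E_i/h_i > R on the types above it.
Rate on top 1: 1.131. small beetles: 1.39 > 1.131 → include.
Rate on top 2: 1.155. ants: 1 < 1.155 → exclude; stop.
Optimal diet: grasshoppers, small beetles — 2 of 5 types.

2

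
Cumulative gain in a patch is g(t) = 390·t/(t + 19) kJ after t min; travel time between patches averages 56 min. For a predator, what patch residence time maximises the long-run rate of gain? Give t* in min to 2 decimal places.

32.62 min

Maximise g(t)/(T+t): set derivative to zero → g'(t)(T+t) = g(t).
g'(t) = 390·19/(t + 19)². Setting 390·19/(t+19)² = 390t/[(t+19)(56+t)] gives 19(56+t) = t(t+19), so t² = 19×56 = 1064.
t* = √1064 = 32.62 min.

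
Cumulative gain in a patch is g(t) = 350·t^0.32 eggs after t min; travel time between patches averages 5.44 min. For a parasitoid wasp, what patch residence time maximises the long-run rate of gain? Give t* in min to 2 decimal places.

2.56 min

By the marginal value theorem, leave when the instantaneous gain rate g'(t) equals the habitat-wide average g(t)/(T + t).
g'(t) = 0.32·350·t^-0.68. Setting 0.32·350·t^-0.68 = 350·t^0.32/(5.44+t) gives 0.32(5.44+t) = t, so 0.68·t = 0.32×5.44.
t* = 0.32×5.44/0.68 = 2.56 min.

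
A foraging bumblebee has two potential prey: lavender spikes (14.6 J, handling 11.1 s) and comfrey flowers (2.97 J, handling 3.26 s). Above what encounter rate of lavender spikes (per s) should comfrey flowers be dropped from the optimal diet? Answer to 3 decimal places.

0.203 per s

The zero-one rule: include comfrey flowers iff E₂/h₂ > λE₁/(1+λh₁). Equality gives the switch point.
λE₁h₂ = E₂ + λE₂h₁ ⇒ λ = E₂/(E₁h₂ − E₂h₁) = 2.97/(47.6 − 32.97) = 0.203 per s.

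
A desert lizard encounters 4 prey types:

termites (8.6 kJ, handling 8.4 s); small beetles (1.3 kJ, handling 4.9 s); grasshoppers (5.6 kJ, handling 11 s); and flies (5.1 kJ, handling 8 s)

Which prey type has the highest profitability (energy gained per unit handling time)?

termites

Profitability E/h (kJ/s): termites = 8.6/8.4 = 1.02, small beetles = 1.3/4.9 = 0.265, grasshoppers = 5.6/11 = 0.509, flies = 5.1/8 = 0.637.
Ranked: termites > flies > grasshoppers > small beetles.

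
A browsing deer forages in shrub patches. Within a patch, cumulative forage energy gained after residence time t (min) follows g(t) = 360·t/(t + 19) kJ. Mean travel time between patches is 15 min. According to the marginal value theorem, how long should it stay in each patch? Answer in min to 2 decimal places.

Optimal t* satisfies g'(t*) = g(t*)/(T + t*).
g'(t) = 360·19/(t + 19)². Setting 360·19/(t+19)² = 360t/[(t+19)(15+t)] gives 19(15+t) = t(t+19), so t² = 19×15 = 285.
t* = √285 = 16.88 min.

16.88 min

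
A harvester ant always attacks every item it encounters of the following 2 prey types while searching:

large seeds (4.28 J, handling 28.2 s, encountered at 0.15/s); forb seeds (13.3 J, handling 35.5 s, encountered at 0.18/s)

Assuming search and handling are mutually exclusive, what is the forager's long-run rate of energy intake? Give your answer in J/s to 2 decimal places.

0.26 J/s

R = Σλ_iE_i / (1 + Σλ_ih_i)
Numerator: 0.15×4.28 + 0.18×13.3 = 3.036
Denominator: 1 + 0.15×28.2 + 0.18×35.5 = 11.62
R = 3.036/11.62 = 0.2613 J/s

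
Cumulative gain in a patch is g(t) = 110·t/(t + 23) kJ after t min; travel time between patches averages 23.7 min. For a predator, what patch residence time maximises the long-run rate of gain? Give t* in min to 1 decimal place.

By the marginal value theorem, leave when the instantaneous gain rate g'(t) equals the habitat-wide average g(t)/(T + t).
g'(t) = 110·23/(t + 23)². Setting 110·23/(t+23)² = 110t/[(t+23)(23.7+t)] gives 23(23.7+t) = t(t+23), so t² = 23×23.7 = 545.1.
t* = √545.1 = 23.35 min.

23.3 min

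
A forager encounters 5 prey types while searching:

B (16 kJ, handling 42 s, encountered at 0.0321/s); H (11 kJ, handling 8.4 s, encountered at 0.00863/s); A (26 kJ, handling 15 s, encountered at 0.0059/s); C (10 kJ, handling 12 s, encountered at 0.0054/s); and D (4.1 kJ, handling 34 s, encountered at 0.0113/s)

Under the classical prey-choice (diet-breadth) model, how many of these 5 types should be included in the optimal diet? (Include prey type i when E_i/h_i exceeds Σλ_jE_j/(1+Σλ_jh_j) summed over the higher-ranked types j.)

4

E/h in descending order: A 1.73, H 1.31, C 0.833, B 0.381, D 0.121 kJ/s. The optimal diet is the largest prefix of this list for which every included type satisfies E_i/h_i > R on the types above it.
Rate on top 1: 0.1409. H: 1.31 > 0.1409 → include.
Rate on top 2: 0.2139. C: 0.833 > 0.2139 → include.
Rate on top 3: 0.2466. B: 0.381 > 0.2466 → include.
Rate on top 4: 0.317. D: 0.121 < 0.317 → exclude; stop.
Optimal diet: A, H, C, B — 4 of 5 types.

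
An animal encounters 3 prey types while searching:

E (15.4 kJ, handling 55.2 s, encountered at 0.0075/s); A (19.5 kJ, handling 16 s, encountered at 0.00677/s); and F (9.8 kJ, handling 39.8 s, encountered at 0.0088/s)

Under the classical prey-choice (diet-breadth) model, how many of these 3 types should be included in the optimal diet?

3

Profitabilities (E/h, kJ/s): A 1.22, E 0.279, F 0.246. Add prey in this order while the next type's profitability exceeds the intake rate on those already taken.
Rate on top 1: 0.1191. E: 0.279 > 0.1191 → include.
Rate on top 2: 0.1626. F: 0.246 > 0.1626 → include.
Optimal diet: A, E, F — 3 of 3 types.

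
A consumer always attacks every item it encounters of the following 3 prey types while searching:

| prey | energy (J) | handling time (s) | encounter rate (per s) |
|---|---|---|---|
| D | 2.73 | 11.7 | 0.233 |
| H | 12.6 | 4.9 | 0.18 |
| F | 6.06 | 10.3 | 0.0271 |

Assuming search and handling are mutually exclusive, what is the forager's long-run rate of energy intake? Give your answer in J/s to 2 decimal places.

Energy encountered per unit search time: 0.233×2.73 + 0.18×12.6 + 0.0271×6.06 = 3.068 J/s.
Handling time per unit search time: 0.233×11.7 + 0.18×4.9 + 0.0271×10.3 = 3.887.
Rate = 3.068/(1 + 3.887) = 0.6278 J/s.

0.63 J/s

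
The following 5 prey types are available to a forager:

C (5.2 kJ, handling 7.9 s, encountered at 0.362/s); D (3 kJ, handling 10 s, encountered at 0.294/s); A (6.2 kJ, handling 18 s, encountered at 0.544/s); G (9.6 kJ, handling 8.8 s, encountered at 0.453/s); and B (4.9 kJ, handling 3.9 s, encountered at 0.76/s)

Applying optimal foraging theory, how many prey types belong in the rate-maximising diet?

2

E/h in descending order: B 1.26, G 1.09, C 0.658, A 0.344, D 0.3 kJ/s. The optimal diet is the largest prefix of this list for which every included type satisfies E_i/h_i > R on the types above it.
Rate on top 1: 0.9395. G: 1.09 > 0.9395 → include.
Rate on top 2: 1.015. C: 0.658 < 1.015 → exclude; stop.
Optimal diet: B, G — 2 of 5 types.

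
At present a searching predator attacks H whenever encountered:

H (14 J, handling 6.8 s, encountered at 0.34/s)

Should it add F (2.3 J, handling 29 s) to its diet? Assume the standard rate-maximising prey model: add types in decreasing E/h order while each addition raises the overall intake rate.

No

Intake rate on the current diet: R = (0.34×14) / (1 + 0.34×6.8) = 4.76/3.312 = 1.437 J/s.
F: E/h = 2.3/29 = 0.07931 J/s.
Since 0.07931 < R, time spent handling F is better spent searching.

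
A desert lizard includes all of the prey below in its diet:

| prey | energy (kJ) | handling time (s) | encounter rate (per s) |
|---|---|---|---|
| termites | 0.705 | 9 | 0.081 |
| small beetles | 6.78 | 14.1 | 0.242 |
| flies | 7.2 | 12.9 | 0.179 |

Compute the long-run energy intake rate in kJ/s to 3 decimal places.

0.401 kJ/s

R = (0.081×0.705 + 0.242×6.78 + 0.179×7.2) / (1 + 0.081×9 + 0.242×14.1 + 0.179×12.9) = 2.987/7.45 = 0.4009 kJ/s.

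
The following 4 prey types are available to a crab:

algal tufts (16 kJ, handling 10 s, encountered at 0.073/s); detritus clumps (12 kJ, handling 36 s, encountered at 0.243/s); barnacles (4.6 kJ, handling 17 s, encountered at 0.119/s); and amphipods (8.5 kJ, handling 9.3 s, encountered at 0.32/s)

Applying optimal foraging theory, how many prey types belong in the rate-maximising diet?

E/h in descending order: algal tufts 1.6, amphipods 0.914, detritus clumps 0.333, barnacles 0.271 kJ/s. The optimal diet is the largest prefix of this list for which every included type satisfies E_i/h_i > R on the types above it.
Rate on top 1: 0.6751. amphipods: 0.914 > 0.6751 → include.
Rate on top 2: 0.8262. detritus clumps: 0.333 < 0.8262 → exclude; stop.
Optimal diet: algal tufts, amphipods — 2 of 4 types.

2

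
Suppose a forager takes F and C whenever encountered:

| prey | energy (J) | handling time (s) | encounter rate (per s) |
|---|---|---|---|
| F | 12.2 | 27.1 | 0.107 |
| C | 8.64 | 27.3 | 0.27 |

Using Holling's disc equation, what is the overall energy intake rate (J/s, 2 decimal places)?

0.32 J/s

R = (0.107×12.2 + 0.27×8.64) / (1 + 0.107×27.1 + 0.27×27.3) = 3.638/11.27 = 0.3228 J/s.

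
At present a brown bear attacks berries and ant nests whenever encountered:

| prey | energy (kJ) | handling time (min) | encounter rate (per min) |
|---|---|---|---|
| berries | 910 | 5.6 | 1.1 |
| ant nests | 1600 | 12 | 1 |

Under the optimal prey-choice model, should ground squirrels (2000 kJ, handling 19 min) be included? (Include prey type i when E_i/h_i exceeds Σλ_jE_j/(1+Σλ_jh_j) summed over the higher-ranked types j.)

No

On berries and ant nests alone, R = ΣλE/(1+Σλh) = 2601/19.16 = 135.8 kJ/min.
ground squirrels: E/h = 2000/19 = 105.3 kJ/min.
105.3 < 135.8, so adding ground squirrels would lower the average — exclude it.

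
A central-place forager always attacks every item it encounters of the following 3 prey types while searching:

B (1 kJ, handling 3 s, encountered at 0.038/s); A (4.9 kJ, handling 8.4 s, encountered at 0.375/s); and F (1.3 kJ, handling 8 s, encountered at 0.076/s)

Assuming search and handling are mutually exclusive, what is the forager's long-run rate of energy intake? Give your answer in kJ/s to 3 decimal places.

0.405 kJ/s

R = (0.038×1 + 0.375×4.9 + 0.076×1.3) / (1 + 0.038×3 + 0.375×8.4 + 0.076×8) = 1.974/4.872 = 0.4052 kJ/s.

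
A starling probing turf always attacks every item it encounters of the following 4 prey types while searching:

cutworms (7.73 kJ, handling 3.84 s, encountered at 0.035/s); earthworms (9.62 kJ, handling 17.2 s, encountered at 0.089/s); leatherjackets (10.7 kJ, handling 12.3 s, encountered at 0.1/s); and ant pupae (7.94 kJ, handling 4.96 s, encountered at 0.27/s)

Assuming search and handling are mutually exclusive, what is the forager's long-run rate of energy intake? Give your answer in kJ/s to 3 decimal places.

Energy encountered per unit search time: 0.035×7.73 + 0.089×9.62 + 0.1×10.7 + 0.27×7.94 = 4.341 kJ/s.
Handling time per unit search time: 0.035×3.84 + 0.089×17.2 + 0.1×12.3 + 0.27×4.96 = 4.234.
Rate = 4.341/(1 + 4.234) = 0.8292 kJ/s.

0.829 kJ/s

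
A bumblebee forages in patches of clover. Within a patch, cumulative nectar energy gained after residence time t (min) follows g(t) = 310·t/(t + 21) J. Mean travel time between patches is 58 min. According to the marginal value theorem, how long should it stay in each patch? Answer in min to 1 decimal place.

Optimal t* satisfies g'(t*) = g(t*)/(T + t*).
g'(t) = 310·21/(t + 21)². Setting 310·21/(t+21)² = 310t/[(t+21)(58+t)] gives 21(58+t) = t(t+21), so t² = 21×58 = 1218.
t* = √1218 = 34.9 min.

34.9 min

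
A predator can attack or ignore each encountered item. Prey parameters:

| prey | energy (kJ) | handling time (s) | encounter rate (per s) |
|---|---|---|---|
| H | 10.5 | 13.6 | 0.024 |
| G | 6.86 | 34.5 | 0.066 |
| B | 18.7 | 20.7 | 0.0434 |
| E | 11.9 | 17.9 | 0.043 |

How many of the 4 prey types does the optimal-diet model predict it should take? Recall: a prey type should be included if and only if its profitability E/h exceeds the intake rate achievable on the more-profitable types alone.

Profitabilities (E/h, kJ/s): B 0.903, H 0.772, E 0.665, G 0.199. Add prey in this order while the next type's profitability exceeds the intake rate on those already taken.
Rate on top 1: 0.4275. H: 0.772 > 0.4275 → include.
Rate on top 2: 0.4781. E: 0.665 > 0.4781 → include.
Rate on top 3: 0.5261. G: 0.199 < 0.5261 → exclude; stop.
Optimal diet: B, H, E — 3 of 4 types.

3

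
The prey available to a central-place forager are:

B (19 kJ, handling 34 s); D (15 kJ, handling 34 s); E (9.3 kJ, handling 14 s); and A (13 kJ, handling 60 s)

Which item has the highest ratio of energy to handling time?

Profitability E/h (kJ/s): B = 19/34 = 0.559, D = 15/34 = 0.441, E = 9.3/14 = 0.664, A = 13/60 = 0.217.
Ranked: E > B > D > A.

E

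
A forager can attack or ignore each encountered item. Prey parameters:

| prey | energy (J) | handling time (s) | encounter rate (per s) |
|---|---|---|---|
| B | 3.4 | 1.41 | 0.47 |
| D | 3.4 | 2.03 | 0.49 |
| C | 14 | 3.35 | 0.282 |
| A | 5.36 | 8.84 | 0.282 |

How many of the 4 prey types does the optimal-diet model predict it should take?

2

Rank by E/h (J/s): C 4.18, B 2.41, D 1.67, A 0.606. Include each in turn until the next type's E/h falls below the running intake rate.
Rate on top 1: 2.03. B: 2.41 > 2.03 → include.
Rate on top 2: 2.127. D: 1.67 < 2.127 → exclude; stop.
Optimal diet: C, B — 2 of 4 types.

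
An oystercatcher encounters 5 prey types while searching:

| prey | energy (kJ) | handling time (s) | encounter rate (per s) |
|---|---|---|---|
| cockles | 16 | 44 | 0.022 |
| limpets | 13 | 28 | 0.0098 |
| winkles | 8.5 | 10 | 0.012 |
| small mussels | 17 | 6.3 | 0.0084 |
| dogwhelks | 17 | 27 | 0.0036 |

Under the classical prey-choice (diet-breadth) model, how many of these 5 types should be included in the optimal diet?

5

E/h in descending order: small mussels 2.7, winkles 0.85, dogwhelks 0.63, limpets 0.464, cockles 0.364 kJ/s. The optimal diet is the largest prefix of this list for which every included type satisfies E_i/h_i > R on the types above it.
Rate on top 1: 0.1356. winkles: 0.85 > 0.1356 → include.
Rate on top 2: 0.2087. dogwhelks: 0.63 > 0.2087 → include.
Rate on top 3: 0.2409. limpets: 0.464 > 0.2409 → include.
Rate on top 4: 0.2806. cockles: 0.364 > 0.2806 → include.
Optimal diet: small mussels, winkles, dogwhelks, limpets, cockles — 5 of 5 types.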